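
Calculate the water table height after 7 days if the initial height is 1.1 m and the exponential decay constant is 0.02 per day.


m = m0 * exp(-k*t)
m = 1.1 * exp(-0.02 * 7)
m = 1.1 * exp(-0.1400)

0.9563 m


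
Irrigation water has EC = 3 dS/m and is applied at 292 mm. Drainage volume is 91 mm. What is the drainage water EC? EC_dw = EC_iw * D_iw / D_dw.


EC_dw = EC_iw * D_iw / D_dw
EC_dw = 3 * 292 / 91
EC_dw = 876 / 91

9.6264 dS/m


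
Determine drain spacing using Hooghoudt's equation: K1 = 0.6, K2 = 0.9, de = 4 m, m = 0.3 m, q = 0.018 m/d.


S^2 = 8*K2*de*m/q + 4*K1*m^2/q
S^2 = 8*0.9*4*0.3/0.018 + 4*0.6*0.3^2/0.018
S = sqrt(492.0000)

22.1811 m


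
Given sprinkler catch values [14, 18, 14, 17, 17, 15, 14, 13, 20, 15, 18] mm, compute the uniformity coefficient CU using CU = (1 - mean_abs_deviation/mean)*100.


mean = 15.909091 mm
MAD = 1.900826 mm
CU = (1 - 1.900826/15.909091)*100

88.0520 %


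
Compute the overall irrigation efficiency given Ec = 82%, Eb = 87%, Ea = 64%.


Ec = 0.82, Eb = 0.87, Ea = 0.64
E = 0.82 * 0.87 * 0.64 * 100 = 45.6576%

45.6576 %


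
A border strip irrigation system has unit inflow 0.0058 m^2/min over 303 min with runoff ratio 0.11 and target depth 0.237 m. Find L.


L = q*t/((1+r)*Z)
L = 0.0058*303/((1+0.11)*0.237)
L = 1.7574/0.26307

6.6804 m


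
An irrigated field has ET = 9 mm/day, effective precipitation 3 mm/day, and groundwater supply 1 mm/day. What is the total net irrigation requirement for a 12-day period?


Daily deficit = ET - Pe - GW = 9 - 3 - 1 = 5 mm/day
NIR = 5 * 12 = 60 mm

60.0000 mm


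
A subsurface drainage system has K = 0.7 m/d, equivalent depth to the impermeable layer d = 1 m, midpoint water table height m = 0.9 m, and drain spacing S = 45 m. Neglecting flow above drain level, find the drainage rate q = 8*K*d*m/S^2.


q = 8*K*d*m/S^2
q = 8*0.7*1*0.9/45^2
q = 5.0400 / 2025

0.0025 m/d


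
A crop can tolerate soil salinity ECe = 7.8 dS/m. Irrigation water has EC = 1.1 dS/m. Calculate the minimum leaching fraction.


LR = ECiw / (5*ECe - ECiw)
LR = 1.1 / (5*7.8 - 1.1)
LR = 1.1 / 37.9000

0.0290


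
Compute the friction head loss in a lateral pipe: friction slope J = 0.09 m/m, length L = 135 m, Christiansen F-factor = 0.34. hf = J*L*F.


hf = J * L * F = 0.09 * 135 * 0.34 = 4.1310 m

4.1310 m


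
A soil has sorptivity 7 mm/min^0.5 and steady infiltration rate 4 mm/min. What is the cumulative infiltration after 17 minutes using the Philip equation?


F = S*sqrt(t) + A*t
F = 7*sqrt(17) + 4*17
F = 7*4.123106 + 68

96.8617 mm


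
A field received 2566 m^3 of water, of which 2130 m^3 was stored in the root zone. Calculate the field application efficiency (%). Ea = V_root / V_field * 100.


Ea = V_root / V_field * 100 = 2130 / 2566 * 100 = 83.0086%

83.0086 %


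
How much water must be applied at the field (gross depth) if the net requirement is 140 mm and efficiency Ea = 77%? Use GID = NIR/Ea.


Ea = 77% = 0.77
GID = NIR / Ea = 140 / 0.77 = 181.8182 mm

181.8182 mm


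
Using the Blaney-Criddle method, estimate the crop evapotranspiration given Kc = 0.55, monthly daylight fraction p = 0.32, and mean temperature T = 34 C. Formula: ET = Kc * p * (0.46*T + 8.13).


ET = Kc * p * (0.46*T + 8.13)
ET = 0.55 * 0.32 * (0.46*34 + 8.13)
ET = 0.55 * 0.32 * 23.7700

4.1835 mm/day


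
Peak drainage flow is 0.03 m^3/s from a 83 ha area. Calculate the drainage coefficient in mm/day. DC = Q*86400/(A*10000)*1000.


DC = Q * 86400 / (A * 10000) * 1000
DC = 0.03 * 86400 / (83 * 10000) * 1000
DC = 2592000.0000 / 830000

3.1229 mm/day


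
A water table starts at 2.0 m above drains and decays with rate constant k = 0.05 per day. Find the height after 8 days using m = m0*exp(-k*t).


m = m0 * exp(-k*t)
m = 2.0 * exp(-0.05 * 8)
m = 2.0 * exp(-0.4000)

1.3406 m


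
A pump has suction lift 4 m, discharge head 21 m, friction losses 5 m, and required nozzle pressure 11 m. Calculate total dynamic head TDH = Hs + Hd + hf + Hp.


TDH = Hs + Hd + hf + Hp = 4 + 21 + 5 + 11 = 41

41 m


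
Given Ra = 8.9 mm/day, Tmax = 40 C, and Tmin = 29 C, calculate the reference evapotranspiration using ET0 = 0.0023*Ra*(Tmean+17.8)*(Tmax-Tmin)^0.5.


Tmean = (Tmax + Tmin)/2 = (40 + 29)/2 = 34.5
ET0 = 0.0023 * 8.9 * (34.5 + 17.8) * sqrt(40 - 29)
ET0 = 0.0023 * 8.9 * 52.3 * 3.316625

3.5507 mm/day


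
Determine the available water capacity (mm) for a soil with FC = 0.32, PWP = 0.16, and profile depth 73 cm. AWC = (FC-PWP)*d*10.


AWC = (FC - PWP) * d * 10
AWC = (0.32 - 0.16) * 73 * 10
AWC = 0.1600 * 73 * 10

116.8000 mm


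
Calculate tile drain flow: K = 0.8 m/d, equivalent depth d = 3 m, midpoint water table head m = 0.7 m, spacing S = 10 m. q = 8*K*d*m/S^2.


q = 8*K*d*m/S^2
q = 8*0.8*3*0.7/10^2
q = 13.4400 / 100

0.1344 m/d


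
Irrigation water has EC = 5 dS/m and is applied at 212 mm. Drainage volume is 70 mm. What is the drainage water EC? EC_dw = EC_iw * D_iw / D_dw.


EC_dw = EC_iw * D_iw / D_dw
EC_dw = 5 * 212 / 70
EC_dw = 1060 / 70

15.1429 dS/m


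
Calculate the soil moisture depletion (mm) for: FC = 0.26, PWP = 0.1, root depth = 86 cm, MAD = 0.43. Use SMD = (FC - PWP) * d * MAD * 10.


SMD = (FC - PWP) * d * MAD * 10
SMD = (0.26 - 0.1) * 86 * 0.43 * 10
SMD = 0.1600 * 86 * 0.43 * 10

59.1680 mm


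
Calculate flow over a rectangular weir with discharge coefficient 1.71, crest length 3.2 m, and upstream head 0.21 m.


Q = C * L * H^(3/2) = 1.71 * 3.2 * 0.21^1.5 = 1.71 * 3.2 * 0.096234

0.5266 m^3/s


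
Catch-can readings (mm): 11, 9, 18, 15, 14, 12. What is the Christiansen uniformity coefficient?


mean = 13.166667 mm
MAD = 2.500000 mm
CU = (1 - 2.500000/13.166667)*100

81.0127 %


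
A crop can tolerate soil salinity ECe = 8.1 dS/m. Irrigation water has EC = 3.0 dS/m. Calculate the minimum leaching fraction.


LR = ECiw / (5*ECe - ECiw)
LR = 3.0 / (5*8.1 - 3.0)
LR = 3.0 / 37.5000

0.0800


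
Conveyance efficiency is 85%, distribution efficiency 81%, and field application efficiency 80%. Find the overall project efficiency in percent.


Ec = 0.85, Eb = 0.81, Ea = 0.8
E = 0.85 * 0.81 * 0.8 * 100 = 55.0800%

55.0800 %


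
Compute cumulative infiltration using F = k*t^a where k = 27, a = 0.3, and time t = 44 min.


F = k * t^a = 27 * 44^0.3
F = 27 * 3.111973

84.0233 mm


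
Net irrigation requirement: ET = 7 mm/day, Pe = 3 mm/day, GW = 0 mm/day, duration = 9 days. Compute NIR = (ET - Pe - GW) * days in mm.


Daily deficit = ET - Pe - GW = 7 - 3 - 0 = 4 mm/day
NIR = 4 * 9 = 36 mm

36.0000 mm


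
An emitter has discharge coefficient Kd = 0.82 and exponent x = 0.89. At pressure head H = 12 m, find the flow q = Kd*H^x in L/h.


q = Kd * H^x = 0.82 * 12^0.89 = 0.82 * 9.130011

7.4866 L/h


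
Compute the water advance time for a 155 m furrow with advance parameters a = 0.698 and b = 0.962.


t = (L/a)^(1/b)
t = (155/0.698)^(1/0.962)
t = 222.063037^(1/0.962)

274.8935 min


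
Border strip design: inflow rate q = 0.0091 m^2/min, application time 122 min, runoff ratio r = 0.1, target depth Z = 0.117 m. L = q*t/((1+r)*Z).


L = q*t/((1+r)*Z)
L = 0.0091*122/((1+0.1)*0.117)
L = 1.1102/0.1287

8.6263 m


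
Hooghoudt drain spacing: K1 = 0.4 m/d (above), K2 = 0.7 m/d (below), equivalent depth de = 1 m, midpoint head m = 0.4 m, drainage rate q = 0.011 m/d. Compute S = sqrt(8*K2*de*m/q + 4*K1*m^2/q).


S^2 = 8*K2*de*m/q + 4*K1*m^2/q
S^2 = 8*0.7*1*0.4/0.011 + 4*0.4*0.4^2/0.011
S = sqrt(226.9091)

15.0635 m


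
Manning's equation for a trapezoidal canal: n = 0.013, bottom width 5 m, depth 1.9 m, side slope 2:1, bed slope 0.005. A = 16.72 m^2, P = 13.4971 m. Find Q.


R = A/P = 16.72/13.4971 = 1.238785
Q = (1/0.013) * 16.72 * 1.238785^(2/3) * 0.005^0.5

104.8999 m^3/s


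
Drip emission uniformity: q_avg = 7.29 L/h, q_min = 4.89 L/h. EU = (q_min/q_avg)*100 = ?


EU = (q_min/q_avg)*100 = (4.89/7.29)*100 = 67.0782%

67.0782 %


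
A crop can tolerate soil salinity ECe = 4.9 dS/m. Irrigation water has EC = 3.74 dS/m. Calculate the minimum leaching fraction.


LR = ECiw / (5*ECe - ECiw)
LR = 3.74 / (5*4.9 - 3.74)
LR = 3.74 / 20.7600

0.1802


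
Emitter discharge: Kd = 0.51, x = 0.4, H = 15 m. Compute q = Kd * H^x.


q = Kd * H^x = 0.51 * 15^0.4 = 0.51 * 2.954177

1.5066 L/h


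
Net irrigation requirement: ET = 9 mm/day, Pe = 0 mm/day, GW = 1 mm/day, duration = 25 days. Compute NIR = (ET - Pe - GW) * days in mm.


Daily deficit = ET - Pe - GW = 9 - 0 - 1 = 8 mm/day
NIR = 8 * 25 = 200 mm

200.0000 mm


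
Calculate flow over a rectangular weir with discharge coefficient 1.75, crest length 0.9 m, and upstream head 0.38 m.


Q = C * L * H^(3/2) = 1.75 * 0.9 * 0.38^1.5 = 1.75 * 0.9 * 0.234248

0.3689 m^3/s


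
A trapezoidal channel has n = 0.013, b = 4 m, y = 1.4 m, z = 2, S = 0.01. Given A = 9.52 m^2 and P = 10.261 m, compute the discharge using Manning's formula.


R = A/P = 9.52/10.261 = 0.927785
Q = (1/0.013) * 9.52 * 0.927785^(2/3) * 0.01^0.5

69.6613 m^3/s


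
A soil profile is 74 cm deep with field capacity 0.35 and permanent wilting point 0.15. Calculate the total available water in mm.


AWC = (FC - PWP) * d * 10
AWC = (0.35 - 0.15) * 74 * 10
AWC = 0.2000 * 74 * 10

148.0000 mm


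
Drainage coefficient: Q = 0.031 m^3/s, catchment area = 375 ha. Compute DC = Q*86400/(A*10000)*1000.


DC = Q * 86400 / (A * 10000) * 1000
DC = 0.031 * 86400 / (375 * 10000) * 1000
DC = 2678400.0000 / 3750000

0.7142 mm/day


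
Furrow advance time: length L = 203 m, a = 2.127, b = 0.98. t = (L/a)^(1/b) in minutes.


t = (L/a)^(1/b)
t = (203/2.127)^(1/0.98)
t = 95.439586^(1/0.98)

104.7445 min


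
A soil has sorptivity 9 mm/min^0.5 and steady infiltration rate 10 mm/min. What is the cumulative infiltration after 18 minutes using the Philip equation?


F = S*sqrt(t) + A*t
F = 9*sqrt(18) + 10*18
F = 9*4.242641 + 180

218.1838 mm


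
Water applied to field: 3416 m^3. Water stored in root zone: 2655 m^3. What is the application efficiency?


Ea = V_root / V_field * 100 = 2655 / 3416 * 100 = 77.7225%

77.7225 %


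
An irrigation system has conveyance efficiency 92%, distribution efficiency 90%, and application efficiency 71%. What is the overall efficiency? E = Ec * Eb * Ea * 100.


Ec = 0.92, Eb = 0.9, Ea = 0.71
E = 0.92 * 0.9 * 0.71 * 100 = 58.7880%

58.7880 %


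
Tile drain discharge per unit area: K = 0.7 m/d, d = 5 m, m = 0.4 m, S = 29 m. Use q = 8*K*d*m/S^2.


q = 8*K*d*m/S^2
q = 8*0.7*5*0.4/29^2
q = 11.2000 / 841

0.0133 m/d


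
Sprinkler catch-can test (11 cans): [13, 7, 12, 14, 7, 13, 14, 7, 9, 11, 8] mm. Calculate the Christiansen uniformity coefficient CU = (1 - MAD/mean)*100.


mean = 10.454545 mm
MAD = 2.595041 mm
CU = (1 - 2.595041/10.454545)*100

75.1779 %


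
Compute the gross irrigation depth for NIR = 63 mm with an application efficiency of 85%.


Ea = 85% = 0.85
GID = NIR / Ea = 63 / 0.85 = 74.1176 mm

74.1176 mm


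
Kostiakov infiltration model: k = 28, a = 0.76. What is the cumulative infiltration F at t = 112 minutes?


F = k * t^a = 28 * 112^0.76
F = 28 * 36.091564

1010.5638 mm


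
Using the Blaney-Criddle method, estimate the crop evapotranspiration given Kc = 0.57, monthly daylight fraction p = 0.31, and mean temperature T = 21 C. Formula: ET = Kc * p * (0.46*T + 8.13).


ET = Kc * p * (0.46*T + 8.13)
ET = 0.57 * 0.31 * (0.46*21 + 8.13)
ET = 0.57 * 0.31 * 17.7900

3.1435 mm/day


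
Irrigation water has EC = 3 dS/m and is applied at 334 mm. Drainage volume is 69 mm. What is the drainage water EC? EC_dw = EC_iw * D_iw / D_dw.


EC_dw = EC_iw * D_iw / D_dw
EC_dw = 3 * 334 / 69
EC_dw = 1002 / 69

14.5217 dS/m


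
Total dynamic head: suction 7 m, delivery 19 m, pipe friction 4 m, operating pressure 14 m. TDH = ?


TDH = Hs + Hd + hf + Hp = 7 + 19 + 4 + 14 = 44

44 m


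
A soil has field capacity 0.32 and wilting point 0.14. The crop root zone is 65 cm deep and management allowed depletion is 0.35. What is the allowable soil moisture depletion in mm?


SMD = (FC - PWP) * d * MAD * 10
SMD = (0.32 - 0.14) * 65 * 0.35 * 10
SMD = 0.1800 * 65 * 0.35 * 10

40.9500 mm


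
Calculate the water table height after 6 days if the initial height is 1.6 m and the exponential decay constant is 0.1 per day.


m = m0 * exp(-k*t)
m = 1.6 * exp(-0.1 * 6)
m = 1.6 * exp(-0.6000)

0.8781 m


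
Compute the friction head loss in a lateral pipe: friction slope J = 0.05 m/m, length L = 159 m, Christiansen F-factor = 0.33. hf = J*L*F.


hf = J * L * F = 0.05 * 159 * 0.33 = 2.6235 m

2.6235 m


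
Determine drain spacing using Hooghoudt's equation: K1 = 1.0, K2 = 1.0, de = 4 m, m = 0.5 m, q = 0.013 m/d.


S^2 = 8*K2*de*m/q + 4*K1*m^2/q
S^2 = 8*1.0*4*0.5/0.013 + 4*1.0*0.5^2/0.013
S = sqrt(1307.6923)

36.1620 m


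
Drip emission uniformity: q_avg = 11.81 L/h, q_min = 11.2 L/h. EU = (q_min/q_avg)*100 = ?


EU = (q_min/q_avg)*100 = (11.2/11.81)*100 = 94.8349%

94.8349 %


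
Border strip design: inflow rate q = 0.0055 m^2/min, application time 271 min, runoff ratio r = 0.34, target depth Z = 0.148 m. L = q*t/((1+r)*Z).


L = q*t/((1+r)*Z)
L = 0.0055*271/((1+0.34)*0.148)
L = 1.4905/0.19832

7.5156 m


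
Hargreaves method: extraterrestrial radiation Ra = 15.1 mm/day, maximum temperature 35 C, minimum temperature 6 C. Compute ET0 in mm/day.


Tmean = (Tmax + Tmin)/2 = (35 + 6)/2 = 20.5
ET0 = 0.0023 * 15.1 * (20.5 + 17.8) * sqrt(35 - 6)
ET0 = 0.0023 * 15.1 * 38.3 * 5.385165

7.1631 mm/day


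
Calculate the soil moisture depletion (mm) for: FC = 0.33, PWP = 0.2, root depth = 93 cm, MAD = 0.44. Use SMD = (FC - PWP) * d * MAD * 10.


SMD = (FC - PWP) * d * MAD * 10
SMD = (0.33 - 0.2) * 93 * 0.44 * 10
SMD = 0.1300 * 93 * 0.44 * 10

53.1960 mm


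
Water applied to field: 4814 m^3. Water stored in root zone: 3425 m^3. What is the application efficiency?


Ea = V_root / V_field * 100 = 3425 / 4814 * 100 = 71.1467%

71.1467 %


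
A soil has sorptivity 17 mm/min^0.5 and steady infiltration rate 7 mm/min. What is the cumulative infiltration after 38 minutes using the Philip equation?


F = S*sqrt(t) + A*t
F = 17*sqrt(38) + 7*38
F = 17*6.164414 + 266

370.7950 mm


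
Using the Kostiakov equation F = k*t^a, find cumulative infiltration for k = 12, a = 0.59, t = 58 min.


F = k * t^a = 12 * 58^0.59
F = 12 * 10.975455

131.7055 mm


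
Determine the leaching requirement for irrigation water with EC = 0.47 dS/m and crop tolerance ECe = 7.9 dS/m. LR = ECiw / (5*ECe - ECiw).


LR = ECiw / (5*ECe - ECiw)
LR = 0.47 / (5*7.9 - 0.47)
LR = 0.47 / 39.0300

0.0120


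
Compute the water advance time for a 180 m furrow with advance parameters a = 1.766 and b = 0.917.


t = (L/a)^(1/b)
t = (180/1.766)^(1/0.917)
t = 101.925255^(1/0.917)

154.9018 min


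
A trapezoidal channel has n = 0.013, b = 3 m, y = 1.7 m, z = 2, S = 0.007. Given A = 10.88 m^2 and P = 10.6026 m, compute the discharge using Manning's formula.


R = A/P = 10.88/10.6026 = 1.026163
Q = (1/0.013) * 10.88 * 1.026163^(2/3) * 0.007^0.5

71.2381 m^3/s


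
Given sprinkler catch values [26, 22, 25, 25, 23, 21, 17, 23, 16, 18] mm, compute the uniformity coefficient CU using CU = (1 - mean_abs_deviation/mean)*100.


mean = 21.600000 mm
MAD = 2.880000 mm
CU = (1 - 2.880000/21.600000)*100

86.6667 %


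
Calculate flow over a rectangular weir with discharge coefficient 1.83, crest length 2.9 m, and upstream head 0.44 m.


Q = C * L * H^(3/2) = 1.83 * 2.9 * 0.44^1.5 = 1.83 * 2.9 * 0.291863

1.5489 m^3/s


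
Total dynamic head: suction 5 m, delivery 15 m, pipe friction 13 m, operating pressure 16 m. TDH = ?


TDH = Hs + Hd + hf + Hp = 5 + 15 + 13 + 16 = 49

49 m


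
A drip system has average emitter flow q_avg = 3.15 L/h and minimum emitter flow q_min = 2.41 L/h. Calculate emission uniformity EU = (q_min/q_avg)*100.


EU = (q_min/q_avg)*100 = (2.41/3.15)*100 = 76.5079%

76.5079 %


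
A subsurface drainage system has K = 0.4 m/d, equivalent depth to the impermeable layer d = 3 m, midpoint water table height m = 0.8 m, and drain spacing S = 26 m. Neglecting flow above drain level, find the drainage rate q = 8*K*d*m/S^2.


q = 8*K*d*m/S^2
q = 8*0.4*3*0.8/26^2
q = 7.6800 / 676

0.0114 m/d


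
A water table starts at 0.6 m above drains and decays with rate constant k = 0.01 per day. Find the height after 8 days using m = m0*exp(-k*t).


m = m0 * exp(-k*t)
m = 0.6 * exp(-0.01 * 8)
m = 0.6 * exp(-0.0800)

0.5539 m


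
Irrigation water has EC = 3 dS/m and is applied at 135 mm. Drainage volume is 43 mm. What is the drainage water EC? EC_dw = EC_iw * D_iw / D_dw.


EC_dw = EC_iw * D_iw / D_dw
EC_dw = 3 * 135 / 43
EC_dw = 405 / 43

9.4186 dS/m


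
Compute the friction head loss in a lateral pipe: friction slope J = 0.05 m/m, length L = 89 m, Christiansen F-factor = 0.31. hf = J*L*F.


hf = J * L * F = 0.05 * 89 * 0.31 = 1.3795 m

1.3795 m


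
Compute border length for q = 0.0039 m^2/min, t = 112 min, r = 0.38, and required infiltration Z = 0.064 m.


L = q*t/((1+r)*Z)
L = 0.0039*112/((1+0.38)*0.064)
L = 0.4368/0.08832

4.9457 m


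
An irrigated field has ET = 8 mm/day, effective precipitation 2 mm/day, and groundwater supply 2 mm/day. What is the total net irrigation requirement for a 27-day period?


Daily deficit = ET - Pe - GW = 8 - 2 - 2 = 4 mm/day
NIR = 4 * 27 = 108 mm

108.0000 mm


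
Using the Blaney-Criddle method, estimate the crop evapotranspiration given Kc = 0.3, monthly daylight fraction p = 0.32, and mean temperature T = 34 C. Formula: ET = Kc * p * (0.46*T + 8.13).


ET = Kc * p * (0.46*T + 8.13)
ET = 0.3 * 0.32 * (0.46*34 + 8.13)
ET = 0.3 * 0.32 * 23.7700

2.2819 mm/day


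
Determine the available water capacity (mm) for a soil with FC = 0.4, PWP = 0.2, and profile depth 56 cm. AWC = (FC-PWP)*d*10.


AWC = (FC - PWP) * d * 10
AWC = (0.4 - 0.2) * 56 * 10
AWC = 0.2000 * 56 * 10

112.0000 mm


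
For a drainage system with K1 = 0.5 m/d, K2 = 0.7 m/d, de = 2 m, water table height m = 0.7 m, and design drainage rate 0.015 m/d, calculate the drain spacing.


S^2 = 8*K2*de*m/q + 4*K1*m^2/q
S^2 = 8*0.7*2*0.7/0.015 + 4*0.5*0.7^2/0.015
S = sqrt(588.0000)

24.2487 m


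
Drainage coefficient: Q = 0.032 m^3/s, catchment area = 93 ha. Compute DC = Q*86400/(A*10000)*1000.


DC = Q * 86400 / (A * 10000) * 1000
DC = 0.032 * 86400 / (93 * 10000) * 1000
DC = 2764800.0000 / 930000

2.9729 mm/day


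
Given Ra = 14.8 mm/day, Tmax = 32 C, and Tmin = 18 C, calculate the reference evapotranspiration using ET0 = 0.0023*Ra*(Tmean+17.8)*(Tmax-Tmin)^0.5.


Tmean = (Tmax + Tmin)/2 = (32 + 18)/2 = 25.0
ET0 = 0.0023 * 14.8 * (25.0 + 17.8) * sqrt(32 - 18)
ET0 = 0.0023 * 14.8 * 42.8 * 3.741657

5.4513 mm/day


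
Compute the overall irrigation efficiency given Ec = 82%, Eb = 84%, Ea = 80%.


Ec = 0.82, Eb = 0.84, Ea = 0.8
E = 0.82 * 0.84 * 0.8 * 100 = 55.1040%

55.1040 %


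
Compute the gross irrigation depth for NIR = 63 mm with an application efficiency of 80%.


Ea = 80% = 0.8
GID = NIR / Ea = 63 / 0.8 = 78.7500 mm

78.7500 mm


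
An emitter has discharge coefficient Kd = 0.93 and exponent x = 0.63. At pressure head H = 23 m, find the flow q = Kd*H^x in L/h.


q = Kd * H^x = 0.93 * 23^0.63 = 0.93 * 7.209224

6.7046 L/h


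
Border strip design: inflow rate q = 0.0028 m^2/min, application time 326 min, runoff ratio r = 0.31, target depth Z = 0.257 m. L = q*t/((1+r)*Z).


L = q*t/((1+r)*Z)
L = 0.0028*326/((1+0.31)*0.257)
L = 0.9128/0.33667

2.7113 m


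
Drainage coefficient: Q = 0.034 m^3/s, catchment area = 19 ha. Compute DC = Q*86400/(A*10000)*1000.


DC = Q * 86400 / (A * 10000) * 1000
DC = 0.034 * 86400 / (19 * 10000) * 1000
DC = 2937600.0000 / 190000

15.4611 mm/day


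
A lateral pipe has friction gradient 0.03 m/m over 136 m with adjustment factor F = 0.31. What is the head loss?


hf = J * L * F = 0.03 * 136 * 0.31 = 1.2648 m

1.2648 m


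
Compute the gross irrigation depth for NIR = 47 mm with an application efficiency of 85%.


Ea = 85% = 0.85
GID = NIR / Ea = 47 / 0.85 = 55.2941 mm

55.2941 mm


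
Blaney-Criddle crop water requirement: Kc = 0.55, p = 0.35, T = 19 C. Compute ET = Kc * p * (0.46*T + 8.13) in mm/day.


ET = Kc * p * (0.46*T + 8.13)
ET = 0.55 * 0.35 * (0.46*19 + 8.13)
ET = 0.55 * 0.35 * 16.8700

3.2475 mm/day


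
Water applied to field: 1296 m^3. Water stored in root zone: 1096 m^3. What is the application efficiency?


Ea = V_root / V_field * 100 = 1096 / 1296 * 100 = 84.5679%

84.5679 %


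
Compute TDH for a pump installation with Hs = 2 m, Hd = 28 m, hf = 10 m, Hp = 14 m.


TDH = Hs + Hd + hf + Hp = 2 + 28 + 10 + 14 = 54

54 m


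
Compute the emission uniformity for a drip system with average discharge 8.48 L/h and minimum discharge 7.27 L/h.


EU = (q_min/q_avg)*100 = (7.27/8.48)*100 = 85.7311%

85.7311 %


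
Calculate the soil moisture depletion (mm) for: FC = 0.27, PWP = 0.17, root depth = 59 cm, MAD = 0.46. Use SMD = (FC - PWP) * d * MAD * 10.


SMD = (FC - PWP) * d * MAD * 10
SMD = (0.27 - 0.17) * 59 * 0.46 * 10
SMD = 0.1000 * 59 * 0.46 * 10

27.1400 mm


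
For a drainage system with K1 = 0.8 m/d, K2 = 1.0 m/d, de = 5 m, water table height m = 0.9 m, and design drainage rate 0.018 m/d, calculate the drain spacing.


S^2 = 8*K2*de*m/q + 4*K1*m^2/q
S^2 = 8*1.0*5*0.9/0.018 + 4*0.8*0.9^2/0.018
S = sqrt(2144.0000)

46.3033 m


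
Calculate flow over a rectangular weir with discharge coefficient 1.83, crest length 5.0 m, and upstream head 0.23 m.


Q = C * L * H^(3/2) = 1.83 * 5.0 * 0.23^1.5 = 1.83 * 5.0 * 0.110304

1.0093 m^3/s


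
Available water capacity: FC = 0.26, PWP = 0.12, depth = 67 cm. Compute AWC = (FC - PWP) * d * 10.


AWC = (FC - PWP) * d * 10
AWC = (0.26 - 0.12) * 67 * 10
AWC = 0.1400 * 67 * 10

93.8000 mm


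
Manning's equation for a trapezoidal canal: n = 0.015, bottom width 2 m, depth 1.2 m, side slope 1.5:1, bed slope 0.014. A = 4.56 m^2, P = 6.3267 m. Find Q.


R = A/P = 4.56/6.3267 = 0.720755
Q = (1/0.015) * 4.56 * 0.720755^(2/3) * 0.014^0.5

28.9154 m^3/s


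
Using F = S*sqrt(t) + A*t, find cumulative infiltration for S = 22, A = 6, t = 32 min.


F = S*sqrt(t) + A*t
F = 22*sqrt(32) + 6*32
F = 22*5.656854 + 192

316.4508 mm


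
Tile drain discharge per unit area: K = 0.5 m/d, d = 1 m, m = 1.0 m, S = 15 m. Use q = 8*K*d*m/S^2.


q = 8*K*d*m/S^2
q = 8*0.5*1*1.0/15^2
q = 4.0000 / 225

0.0178 m/d


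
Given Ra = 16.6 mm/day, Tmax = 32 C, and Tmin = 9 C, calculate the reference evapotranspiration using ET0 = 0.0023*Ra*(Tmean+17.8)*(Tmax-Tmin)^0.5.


Tmean = (Tmax + Tmin)/2 = (32 + 9)/2 = 20.5
ET0 = 0.0023 * 16.6 * (20.5 + 17.8) * sqrt(32 - 9)
ET0 = 0.0023 * 16.6 * 38.3 * 4.795832

7.0129 mm/day


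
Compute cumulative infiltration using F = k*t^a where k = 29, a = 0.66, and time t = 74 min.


F = k * t^a = 29 * 74^0.66
F = 29 * 17.127459

496.6963 mm


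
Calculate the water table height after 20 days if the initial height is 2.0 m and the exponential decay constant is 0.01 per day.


m = m0 * exp(-k*t)
m = 2.0 * exp(-0.01 * 20)
m = 2.0 * exp(-0.2000)

1.6375 m


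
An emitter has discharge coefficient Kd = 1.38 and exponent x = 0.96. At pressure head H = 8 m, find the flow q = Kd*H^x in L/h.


q = Kd * H^x = 1.38 * 8^0.96 = 1.38 * 7.361501

10.1589 L/h


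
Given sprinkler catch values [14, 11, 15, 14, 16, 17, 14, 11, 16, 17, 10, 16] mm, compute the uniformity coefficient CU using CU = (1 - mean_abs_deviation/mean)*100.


mean = 14.250000 mm
MAD = 1.916667 mm
CU = (1 - 1.916667/14.250000)*100

86.5497 %


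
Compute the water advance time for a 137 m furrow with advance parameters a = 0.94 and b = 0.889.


t = (L/a)^(1/b)
t = (137/0.94)^(1/0.889)
t = 145.744681^(1/0.889)

271.4798 min


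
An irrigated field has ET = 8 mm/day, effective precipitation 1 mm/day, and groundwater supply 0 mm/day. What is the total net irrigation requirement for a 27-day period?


Daily deficit = ET - Pe - GW = 8 - 1 - 0 = 7 mm/day
NIR = 7 * 27 = 189 mm

189.0000 mm


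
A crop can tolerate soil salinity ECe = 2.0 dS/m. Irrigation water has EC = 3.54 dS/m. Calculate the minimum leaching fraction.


LR = ECiw / (5*ECe - ECiw)
LR = 3.54 / (5*2.0 - 3.54)
LR = 3.54 / 6.4600

0.5480


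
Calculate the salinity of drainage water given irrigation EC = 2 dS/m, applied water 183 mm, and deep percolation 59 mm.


EC_dw = EC_iw * D_iw / D_dw
EC_dw = 2 * 183 / 59
EC_dw = 366 / 59

6.2034 dS/m


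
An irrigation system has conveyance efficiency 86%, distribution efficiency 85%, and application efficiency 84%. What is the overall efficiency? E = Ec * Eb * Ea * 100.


Ec = 0.86, Eb = 0.85, Ea = 0.84
E = 0.86 * 0.85 * 0.84 * 100 = 61.4040%

61.4040 %


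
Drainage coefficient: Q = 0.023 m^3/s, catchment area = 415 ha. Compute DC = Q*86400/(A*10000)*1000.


DC = Q * 86400 / (A * 10000) * 1000
DC = 0.023 * 86400 / (415 * 10000) * 1000
DC = 1987200.0000 / 4150000

0.4788 mm/day


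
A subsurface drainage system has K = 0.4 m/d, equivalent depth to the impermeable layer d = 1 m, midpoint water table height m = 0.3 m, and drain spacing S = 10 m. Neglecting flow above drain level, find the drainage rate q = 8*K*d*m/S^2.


q = 8*K*d*m/S^2
q = 8*0.4*1*0.3/10^2
q = 0.9600 / 100

0.0096 m/d


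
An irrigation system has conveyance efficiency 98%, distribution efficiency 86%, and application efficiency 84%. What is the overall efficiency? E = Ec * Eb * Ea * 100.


Ec = 0.98, Eb = 0.86, Ea = 0.84
E = 0.98 * 0.86 * 0.84 * 100 = 70.7952%

70.7952 %


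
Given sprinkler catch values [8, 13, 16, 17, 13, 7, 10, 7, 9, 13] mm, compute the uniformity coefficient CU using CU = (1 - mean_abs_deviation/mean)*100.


mean = 11.300000 mm
MAD = 3.100000 mm
CU = (1 - 3.100000/11.300000)*100

72.5664 %


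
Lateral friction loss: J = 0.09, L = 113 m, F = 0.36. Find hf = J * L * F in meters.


hf = J * L * F = 0.09 * 113 * 0.36 = 3.6612 m

3.6612 m


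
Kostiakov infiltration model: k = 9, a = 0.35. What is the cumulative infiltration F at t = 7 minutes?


F = k * t^a = 9 * 7^0.35
F = 9 * 1.975988

17.7839 mm


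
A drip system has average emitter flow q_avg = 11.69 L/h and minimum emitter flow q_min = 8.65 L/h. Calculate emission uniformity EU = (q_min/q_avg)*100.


EU = (q_min/q_avg)*100 = (8.65/11.69)*100 = 73.9949%

73.9949 %


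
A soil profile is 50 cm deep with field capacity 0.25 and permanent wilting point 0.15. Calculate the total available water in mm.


AWC = (FC - PWP) * d * 10
AWC = (0.25 - 0.15) * 50 * 10
AWC = 0.1000 * 50 * 10

50.0000 mm


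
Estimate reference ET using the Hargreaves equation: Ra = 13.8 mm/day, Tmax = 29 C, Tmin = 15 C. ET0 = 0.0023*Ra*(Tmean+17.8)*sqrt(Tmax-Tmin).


Tmean = (Tmax + Tmin)/2 = (29 + 15)/2 = 22.0
ET0 = 0.0023 * 13.8 * (22.0 + 17.8) * sqrt(29 - 15)
ET0 = 0.0023 * 13.8 * 39.8 * 3.741657

4.7267 mm/day


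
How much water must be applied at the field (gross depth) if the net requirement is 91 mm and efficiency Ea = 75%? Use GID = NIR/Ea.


Ea = 75% = 0.75
GID = NIR / Ea = 91 / 0.75 = 121.3333 mm

121.3333 mm


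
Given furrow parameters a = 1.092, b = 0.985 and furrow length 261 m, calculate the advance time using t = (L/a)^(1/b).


t = (L/a)^(1/b)
t = (261/1.092)^(1/0.985)
t = 239.010989^(1/0.985)

259.7990 min


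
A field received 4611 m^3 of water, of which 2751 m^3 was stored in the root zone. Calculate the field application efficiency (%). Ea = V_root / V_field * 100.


Ea = V_root / V_field * 100 = 2751 / 4611 * 100 = 59.6617%

59.6617 %


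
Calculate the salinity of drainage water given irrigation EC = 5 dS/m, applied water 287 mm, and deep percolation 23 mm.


EC_dw = EC_iw * D_iw / D_dw
EC_dw = 5 * 287 / 23
EC_dw = 1435 / 23

62.3913 dS/m


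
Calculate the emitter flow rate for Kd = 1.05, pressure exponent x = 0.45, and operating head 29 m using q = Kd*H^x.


q = Kd * H^x = 1.05 * 29^0.45 = 1.05 * 4.550709

4.7782 L/h


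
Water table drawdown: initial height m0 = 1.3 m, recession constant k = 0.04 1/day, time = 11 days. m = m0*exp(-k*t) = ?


m = m0 * exp(-k*t)
m = 1.3 * exp(-0.04 * 11)
m = 1.3 * exp(-0.4400)

0.8372 m


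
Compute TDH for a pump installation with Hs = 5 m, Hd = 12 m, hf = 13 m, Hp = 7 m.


TDH = Hs + Hd + hf + Hp = 5 + 12 + 13 + 7 = 37

37 m


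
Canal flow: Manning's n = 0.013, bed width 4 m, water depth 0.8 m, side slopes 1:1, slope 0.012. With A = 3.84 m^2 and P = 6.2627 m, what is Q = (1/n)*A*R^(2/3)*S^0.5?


R = A/P = 3.84/6.2627 = 0.613154
Q = (1/0.013) * 3.84 * 0.613154^(2/3) * 0.012^0.5

23.3538 m^3/s


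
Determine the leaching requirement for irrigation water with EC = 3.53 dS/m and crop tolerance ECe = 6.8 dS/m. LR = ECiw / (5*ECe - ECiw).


LR = ECiw / (5*ECe - ECiw)
LR = 3.53 / (5*6.8 - 3.53)
LR = 3.53 / 30.4700

0.1159


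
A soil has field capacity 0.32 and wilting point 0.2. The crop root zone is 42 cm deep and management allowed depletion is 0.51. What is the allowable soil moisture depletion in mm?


SMD = (FC - PWP) * d * MAD * 10
SMD = (0.32 - 0.2) * 42 * 0.51 * 10
SMD = 0.1200 * 42 * 0.51 * 10

25.7040 mm


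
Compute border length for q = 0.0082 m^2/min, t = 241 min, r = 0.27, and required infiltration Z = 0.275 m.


L = q*t/((1+r)*Z)
L = 0.0082*241/((1+0.27)*0.275)
L = 1.9762/0.34925

5.6584 m


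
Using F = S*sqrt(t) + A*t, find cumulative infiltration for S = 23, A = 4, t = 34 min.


F = S*sqrt(t) + A*t
F = 23*sqrt(34) + 4*34
F = 23*5.830952 + 136

270.1119 mm


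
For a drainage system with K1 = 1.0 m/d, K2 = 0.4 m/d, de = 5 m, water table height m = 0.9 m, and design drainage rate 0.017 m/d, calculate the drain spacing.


S^2 = 8*K2*de*m/q + 4*K1*m^2/q
S^2 = 8*0.4*5*0.9/0.017 + 4*1.0*0.9^2/0.017
S = sqrt(1037.6471)

32.2125 m


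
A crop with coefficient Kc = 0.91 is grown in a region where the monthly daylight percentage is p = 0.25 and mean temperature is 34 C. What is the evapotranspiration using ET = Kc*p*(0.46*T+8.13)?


ET = Kc * p * (0.46*T + 8.13)
ET = 0.91 * 0.25 * (0.46*34 + 8.13)
ET = 0.91 * 0.25 * 23.7700

5.4077 mm/day


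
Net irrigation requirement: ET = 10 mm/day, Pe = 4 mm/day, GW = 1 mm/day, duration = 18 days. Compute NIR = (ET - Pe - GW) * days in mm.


Daily deficit = ET - Pe - GW = 10 - 4 - 1 = 5 mm/day
NIR = 5 * 18 = 90 mm

90.0000 mm


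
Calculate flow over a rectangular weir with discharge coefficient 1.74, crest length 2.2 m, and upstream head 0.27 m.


Q = C * L * H^(3/2) = 1.74 * 2.2 * 0.27^1.5 = 1.74 * 2.2 * 0.140296

0.5371 m^3/s


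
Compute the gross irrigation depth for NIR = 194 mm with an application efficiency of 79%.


Ea = 79% = 0.79
GID = NIR / Ea = 194 / 0.79 = 245.5696 mm

245.5696 mm


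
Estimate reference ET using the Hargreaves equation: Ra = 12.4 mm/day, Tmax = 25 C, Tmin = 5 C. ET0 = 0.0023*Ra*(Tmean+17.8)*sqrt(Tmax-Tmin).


Tmean = (Tmax + Tmin)/2 = (25 + 5)/2 = 15.0
ET0 = 0.0023 * 12.4 * (15.0 + 17.8) * sqrt(25 - 5)
ET0 = 0.0023 * 12.4 * 32.8 * 4.472136

4.1835 mm/day


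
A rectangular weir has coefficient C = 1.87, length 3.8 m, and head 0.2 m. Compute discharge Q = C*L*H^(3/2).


Q = C * L * H^(3/2) = 1.87 * 3.8 * 0.2^1.5 = 1.87 * 3.8 * 0.089443

0.6356 m^3/s


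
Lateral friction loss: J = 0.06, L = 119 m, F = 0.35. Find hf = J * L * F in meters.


hf = J * L * F = 0.06 * 119 * 0.35 = 2.4990 m

2.4990 m


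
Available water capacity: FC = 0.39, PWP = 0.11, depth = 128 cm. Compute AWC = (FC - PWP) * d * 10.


AWC = (FC - PWP) * d * 10
AWC = (0.39 - 0.11) * 128 * 10
AWC = 0.2800 * 128 * 10

358.4000 mm


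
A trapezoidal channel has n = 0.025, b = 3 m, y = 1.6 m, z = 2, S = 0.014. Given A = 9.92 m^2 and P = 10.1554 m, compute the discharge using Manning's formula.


R = A/P = 9.92/10.1554 = 0.976820
Q = (1/0.025) * 9.92 * 0.976820^(2/3) * 0.014^0.5

46.2216 m^3/s


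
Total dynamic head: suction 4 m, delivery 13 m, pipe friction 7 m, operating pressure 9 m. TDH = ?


TDH = Hs + Hd + hf + Hp = 4 + 13 + 7 + 9 = 33

33 m


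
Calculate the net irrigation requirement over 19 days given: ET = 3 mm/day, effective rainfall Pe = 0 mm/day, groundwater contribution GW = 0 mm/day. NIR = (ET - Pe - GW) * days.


Daily deficit = ET - Pe - GW = 3 - 0 - 0 = 3 mm/day
NIR = 3 * 19 = 57 mm

57.0000 mm


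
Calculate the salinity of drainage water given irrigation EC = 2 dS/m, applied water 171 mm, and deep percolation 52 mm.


EC_dw = EC_iw * D_iw / D_dw
EC_dw = 2 * 171 / 52
EC_dw = 342 / 52

6.5769 dS/m


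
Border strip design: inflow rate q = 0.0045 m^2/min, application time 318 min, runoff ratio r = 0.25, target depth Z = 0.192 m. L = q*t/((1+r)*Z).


L = q*t/((1+r)*Z)
L = 0.0045*318/((1+0.25)*0.192)
L = 1.431/0.24

5.9625 m


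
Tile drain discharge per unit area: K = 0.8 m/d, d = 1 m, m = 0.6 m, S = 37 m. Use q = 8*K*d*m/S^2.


q = 8*K*d*m/S^2
q = 8*0.8*1*0.6/37^2
q = 3.8400 / 1369

0.0028 m/d


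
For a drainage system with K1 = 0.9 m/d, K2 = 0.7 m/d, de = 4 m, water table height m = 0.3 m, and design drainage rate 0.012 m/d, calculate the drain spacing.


S^2 = 8*K2*de*m/q + 4*K1*m^2/q
S^2 = 8*0.7*4*0.3/0.012 + 4*0.9*0.3^2/0.012
S = sqrt(587.0000)

24.2281 m


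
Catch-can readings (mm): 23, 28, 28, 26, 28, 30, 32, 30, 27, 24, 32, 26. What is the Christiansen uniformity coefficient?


mean = 27.833333 mm
MAD = 2.194444 mm
CU = (1 - 2.194444/27.833333)*100

92.1158 %


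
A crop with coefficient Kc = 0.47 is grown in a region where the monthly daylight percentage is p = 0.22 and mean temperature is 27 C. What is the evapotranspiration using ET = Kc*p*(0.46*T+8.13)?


ET = Kc * p * (0.46*T + 8.13)
ET = 0.47 * 0.22 * (0.46*27 + 8.13)
ET = 0.47 * 0.22 * 20.5500

2.1249 mm/day


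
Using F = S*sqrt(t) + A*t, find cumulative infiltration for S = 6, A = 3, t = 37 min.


F = S*sqrt(t) + A*t
F = 6*sqrt(37) + 3*37
F = 6*6.082763 + 111

147.4966 mm


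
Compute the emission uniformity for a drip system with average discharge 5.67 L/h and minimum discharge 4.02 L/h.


EU = (q_min/q_avg)*100 = (4.02/5.67)*100 = 70.8995%

70.8995 %


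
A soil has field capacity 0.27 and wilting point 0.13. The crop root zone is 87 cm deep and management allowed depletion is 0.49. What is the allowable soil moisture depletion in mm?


SMD = (FC - PWP) * d * MAD * 10
SMD = (0.27 - 0.13) * 87 * 0.49 * 10
SMD = 0.1400 * 87 * 0.49 * 10

59.6820 mm


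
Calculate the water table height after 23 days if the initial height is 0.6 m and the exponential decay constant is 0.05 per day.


m = m0 * exp(-k*t)
m = 0.6 * exp(-0.05 * 23)
m = 0.6 * exp(-1.1500)

0.1900 m


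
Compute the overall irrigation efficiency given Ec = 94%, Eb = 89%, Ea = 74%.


Ec = 0.94, Eb = 0.89, Ea = 0.74
E = 0.94 * 0.89 * 0.74 * 100 = 61.9084%

61.9084 %


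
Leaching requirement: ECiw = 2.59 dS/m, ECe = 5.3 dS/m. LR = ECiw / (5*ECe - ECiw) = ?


LR = ECiw / (5*ECe - ECiw)
LR = 2.59 / (5*5.3 - 2.59)
LR = 2.59 / 23.9100

0.1083


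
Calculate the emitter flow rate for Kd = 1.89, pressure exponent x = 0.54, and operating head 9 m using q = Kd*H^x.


q = Kd * H^x = 1.89 * 9^0.54 = 1.89 * 3.275601

6.1909 L/h


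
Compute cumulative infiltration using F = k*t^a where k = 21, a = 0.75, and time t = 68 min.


F = k * t^a = 21 * 68^0.75
F = 21 * 23.679999

497.2800 mm


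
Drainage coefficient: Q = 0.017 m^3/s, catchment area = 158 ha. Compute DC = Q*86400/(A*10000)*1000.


DC = Q * 86400 / (A * 10000) * 1000
DC = 0.017 * 86400 / (158 * 10000) * 1000
DC = 1468800.0000 / 1580000

0.9296 mm/day


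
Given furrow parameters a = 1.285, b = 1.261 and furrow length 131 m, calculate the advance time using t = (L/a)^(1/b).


t = (L/a)^(1/b)
t = (131/1.285)^(1/1.261)
t = 101.945525^(1/1.261)

39.1452 min


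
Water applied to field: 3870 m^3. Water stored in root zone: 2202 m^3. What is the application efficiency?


Ea = V_root / V_field * 100 = 2202 / 3870 * 100 = 56.8992%

56.8992 %


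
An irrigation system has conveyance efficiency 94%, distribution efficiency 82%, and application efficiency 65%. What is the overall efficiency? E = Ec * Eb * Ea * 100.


Ec = 0.94, Eb = 0.82, Ea = 0.65
E = 0.94 * 0.82 * 0.65 * 100 = 50.1020%

50.1020 %


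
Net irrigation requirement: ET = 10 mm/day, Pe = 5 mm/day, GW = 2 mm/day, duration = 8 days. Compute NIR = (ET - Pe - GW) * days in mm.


Daily deficit = ET - Pe - GW = 10 - 5 - 2 = 3 mm/day
NIR = 3 * 8 = 24 mm

24.0000 mm


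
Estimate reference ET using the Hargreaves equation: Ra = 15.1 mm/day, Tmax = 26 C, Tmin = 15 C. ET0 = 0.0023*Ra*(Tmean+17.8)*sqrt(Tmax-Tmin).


Tmean = (Tmax + Tmin)/2 = (26 + 15)/2 = 20.5
ET0 = 0.0023 * 15.1 * (20.5 + 17.8) * sqrt(26 - 15)
ET0 = 0.0023 * 15.1 * 38.3 * 3.316625

4.4116 mm/day


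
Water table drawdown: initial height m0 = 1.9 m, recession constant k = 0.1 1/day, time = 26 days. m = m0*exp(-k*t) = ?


m = m0 * exp(-k*t)
m = 1.9 * exp(-0.1 * 26)
m = 1.9 * exp(-2.6000)

0.1411 m


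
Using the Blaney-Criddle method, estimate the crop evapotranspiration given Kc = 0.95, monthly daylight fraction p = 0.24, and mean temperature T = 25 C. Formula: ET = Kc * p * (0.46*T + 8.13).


ET = Kc * p * (0.46*T + 8.13)
ET = 0.95 * 0.24 * (0.46*25 + 8.13)
ET = 0.95 * 0.24 * 19.6300

4.4756 mm/day


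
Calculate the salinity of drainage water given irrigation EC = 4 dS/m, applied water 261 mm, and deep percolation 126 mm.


EC_dw = EC_iw * D_iw / D_dw
EC_dw = 4 * 261 / 126
EC_dw = 1044 / 126

8.2857 dS/m


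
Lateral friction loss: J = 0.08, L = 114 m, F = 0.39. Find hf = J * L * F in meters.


hf = J * L * F = 0.08 * 114 * 0.39 = 3.5568 m

3.5568 m


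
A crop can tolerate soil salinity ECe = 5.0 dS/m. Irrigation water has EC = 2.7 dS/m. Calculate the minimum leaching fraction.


LR = ECiw / (5*ECe - ECiw)
LR = 2.7 / (5*5.0 - 2.7)
LR = 2.7 / 22.3000

0.1211


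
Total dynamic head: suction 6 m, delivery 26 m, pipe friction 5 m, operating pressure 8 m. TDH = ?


TDH = Hs + Hd + hf + Hp = 6 + 26 + 5 + 8 = 45

45 m


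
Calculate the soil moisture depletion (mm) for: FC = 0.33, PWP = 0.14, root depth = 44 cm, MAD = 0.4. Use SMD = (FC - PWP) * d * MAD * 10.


SMD = (FC - PWP) * d * MAD * 10
SMD = (0.33 - 0.14) * 44 * 0.4 * 10
SMD = 0.1900 * 44 * 0.4 * 10

33.4400 mm


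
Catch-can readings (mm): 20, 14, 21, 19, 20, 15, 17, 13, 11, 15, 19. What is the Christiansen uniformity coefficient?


mean = 16.727273 mm
MAD = 2.842975 mm
CU = (1 - 2.842975/16.727273)*100

83.0040 %


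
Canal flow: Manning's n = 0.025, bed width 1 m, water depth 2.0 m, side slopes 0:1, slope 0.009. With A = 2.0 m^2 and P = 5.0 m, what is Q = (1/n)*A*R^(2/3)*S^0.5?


R = A/P = 2.0/5.0 = 0.400000
Q = (1/0.025) * 2.0 * 0.400000^(2/3) * 0.009^0.5

4.1202 m^3/s


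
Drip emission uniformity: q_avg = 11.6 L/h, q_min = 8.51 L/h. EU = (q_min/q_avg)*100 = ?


EU = (q_min/q_avg)*100 = (8.51/11.6)*100 = 73.3621%

73.3621 %


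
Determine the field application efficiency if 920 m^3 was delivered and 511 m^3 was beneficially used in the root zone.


Ea = V_root / V_field * 100 = 511 / 920 * 100 = 55.5435%

55.5435 %


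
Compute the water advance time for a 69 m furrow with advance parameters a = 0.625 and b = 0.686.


t = (L/a)^(1/b)
t = (69/0.625)^(1/0.686)
t = 110.400000^(1/0.686)

950.7997 min


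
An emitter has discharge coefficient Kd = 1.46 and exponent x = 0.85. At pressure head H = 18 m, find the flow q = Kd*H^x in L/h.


q = Kd * H^x = 1.46 * 18^0.85 = 1.46 * 11.667603

17.0347 L/h
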